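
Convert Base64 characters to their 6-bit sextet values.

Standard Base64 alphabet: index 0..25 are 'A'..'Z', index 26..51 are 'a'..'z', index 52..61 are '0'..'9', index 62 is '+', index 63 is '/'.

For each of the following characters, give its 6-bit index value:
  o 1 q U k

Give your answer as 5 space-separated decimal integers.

Answer: 40 53 42 20 36

Derivation:
'o': a..z range, 26 + ord('o') − ord('a') = 40
'1': 0..9 range, 52 + ord('1') − ord('0') = 53
'q': a..z range, 26 + ord('q') − ord('a') = 42
'U': A..Z range, ord('U') − ord('A') = 20
'k': a..z range, 26 + ord('k') − ord('a') = 36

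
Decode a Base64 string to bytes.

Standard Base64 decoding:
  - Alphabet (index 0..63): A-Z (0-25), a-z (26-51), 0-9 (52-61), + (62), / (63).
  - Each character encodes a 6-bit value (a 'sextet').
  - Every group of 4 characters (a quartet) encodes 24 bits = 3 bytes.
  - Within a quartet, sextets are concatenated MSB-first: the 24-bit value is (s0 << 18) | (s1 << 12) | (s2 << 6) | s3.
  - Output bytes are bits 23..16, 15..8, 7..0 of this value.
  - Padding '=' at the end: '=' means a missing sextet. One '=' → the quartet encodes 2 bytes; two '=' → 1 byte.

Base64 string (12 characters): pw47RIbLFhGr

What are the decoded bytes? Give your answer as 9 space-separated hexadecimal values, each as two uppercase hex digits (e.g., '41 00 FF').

After char 0 ('p'=41): chars_in_quartet=1 acc=0x29 bytes_emitted=0
After char 1 ('w'=48): chars_in_quartet=2 acc=0xA70 bytes_emitted=0
After char 2 ('4'=56): chars_in_quartet=3 acc=0x29C38 bytes_emitted=0
After char 3 ('7'=59): chars_in_quartet=4 acc=0xA70E3B -> emit A7 0E 3B, reset; bytes_emitted=3
After char 4 ('R'=17): chars_in_quartet=1 acc=0x11 bytes_emitted=3
After char 5 ('I'=8): chars_in_quartet=2 acc=0x448 bytes_emitted=3
After char 6 ('b'=27): chars_in_quartet=3 acc=0x1121B bytes_emitted=3
After char 7 ('L'=11): chars_in_quartet=4 acc=0x4486CB -> emit 44 86 CB, reset; bytes_emitted=6
After char 8 ('F'=5): chars_in_quartet=1 acc=0x5 bytes_emitted=6
After char 9 ('h'=33): chars_in_quartet=2 acc=0x161 bytes_emitted=6
After char 10 ('G'=6): chars_in_quartet=3 acc=0x5846 bytes_emitted=6
After char 11 ('r'=43): chars_in_quartet=4 acc=0x1611AB -> emit 16 11 AB, reset; bytes_emitted=9

Answer: A7 0E 3B 44 86 CB 16 11 AB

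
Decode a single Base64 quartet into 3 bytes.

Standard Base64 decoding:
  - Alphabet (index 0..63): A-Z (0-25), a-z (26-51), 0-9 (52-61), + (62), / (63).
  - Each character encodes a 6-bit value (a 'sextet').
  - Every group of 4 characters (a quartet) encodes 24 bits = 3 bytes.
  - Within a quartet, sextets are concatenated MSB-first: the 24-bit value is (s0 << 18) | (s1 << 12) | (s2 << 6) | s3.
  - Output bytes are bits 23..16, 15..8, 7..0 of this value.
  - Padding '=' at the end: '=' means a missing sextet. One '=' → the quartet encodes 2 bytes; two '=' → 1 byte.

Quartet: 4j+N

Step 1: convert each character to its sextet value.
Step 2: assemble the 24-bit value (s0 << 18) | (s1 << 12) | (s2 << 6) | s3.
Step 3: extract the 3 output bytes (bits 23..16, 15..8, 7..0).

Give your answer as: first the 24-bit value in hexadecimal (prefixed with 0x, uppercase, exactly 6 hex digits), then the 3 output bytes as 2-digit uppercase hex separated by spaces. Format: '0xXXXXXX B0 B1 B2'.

Sextets: 4=56, j=35, +=62, N=13
24-bit: (56<<18) | (35<<12) | (62<<6) | 13
      = 0xE00000 | 0x023000 | 0x000F80 | 0x00000D
      = 0xE23F8D
Bytes: (v>>16)&0xFF=E2, (v>>8)&0xFF=3F, v&0xFF=8D

Answer: 0xE23F8D E2 3F 8D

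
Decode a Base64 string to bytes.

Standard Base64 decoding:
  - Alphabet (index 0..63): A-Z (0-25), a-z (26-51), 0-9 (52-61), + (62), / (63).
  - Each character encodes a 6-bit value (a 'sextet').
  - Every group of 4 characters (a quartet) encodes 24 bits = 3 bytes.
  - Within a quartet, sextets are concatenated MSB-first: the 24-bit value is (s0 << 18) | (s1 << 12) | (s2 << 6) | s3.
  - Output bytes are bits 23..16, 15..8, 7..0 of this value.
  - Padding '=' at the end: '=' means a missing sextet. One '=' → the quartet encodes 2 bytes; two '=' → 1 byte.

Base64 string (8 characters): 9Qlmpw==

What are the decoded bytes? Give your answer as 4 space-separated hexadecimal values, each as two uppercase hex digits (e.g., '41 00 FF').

After char 0 ('9'=61): chars_in_quartet=1 acc=0x3D bytes_emitted=0
After char 1 ('Q'=16): chars_in_quartet=2 acc=0xF50 bytes_emitted=0
After char 2 ('l'=37): chars_in_quartet=3 acc=0x3D425 bytes_emitted=0
After char 3 ('m'=38): chars_in_quartet=4 acc=0xF50966 -> emit F5 09 66, reset; bytes_emitted=3
After char 4 ('p'=41): chars_in_quartet=1 acc=0x29 bytes_emitted=3
After char 5 ('w'=48): chars_in_quartet=2 acc=0xA70 bytes_emitted=3
Padding '==': partial quartet acc=0xA70 -> emit A7; bytes_emitted=4

Answer: F5 09 66 A7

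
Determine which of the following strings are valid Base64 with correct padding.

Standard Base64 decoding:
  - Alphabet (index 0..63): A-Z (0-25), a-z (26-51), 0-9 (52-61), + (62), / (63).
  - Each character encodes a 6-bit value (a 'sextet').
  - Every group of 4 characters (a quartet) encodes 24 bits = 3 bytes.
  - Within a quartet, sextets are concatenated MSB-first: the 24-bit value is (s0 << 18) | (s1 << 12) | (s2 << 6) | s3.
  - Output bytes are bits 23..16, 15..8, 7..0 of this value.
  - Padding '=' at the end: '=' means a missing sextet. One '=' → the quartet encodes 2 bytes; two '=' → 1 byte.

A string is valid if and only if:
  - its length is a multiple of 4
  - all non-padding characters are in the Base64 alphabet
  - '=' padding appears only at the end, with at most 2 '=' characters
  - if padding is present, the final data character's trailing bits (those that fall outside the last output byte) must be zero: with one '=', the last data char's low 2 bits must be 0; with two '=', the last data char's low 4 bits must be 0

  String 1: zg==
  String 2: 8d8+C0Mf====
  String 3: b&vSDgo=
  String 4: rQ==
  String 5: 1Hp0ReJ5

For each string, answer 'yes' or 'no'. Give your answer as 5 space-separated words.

Answer: yes no no yes yes

Derivation:
String 1: 'zg==' → valid
String 2: '8d8+C0Mf====' → invalid (4 pad chars (max 2))
String 3: 'b&vSDgo=' → invalid (bad char(s): ['&'])
String 4: 'rQ==' → valid
String 5: '1Hp0ReJ5' → valid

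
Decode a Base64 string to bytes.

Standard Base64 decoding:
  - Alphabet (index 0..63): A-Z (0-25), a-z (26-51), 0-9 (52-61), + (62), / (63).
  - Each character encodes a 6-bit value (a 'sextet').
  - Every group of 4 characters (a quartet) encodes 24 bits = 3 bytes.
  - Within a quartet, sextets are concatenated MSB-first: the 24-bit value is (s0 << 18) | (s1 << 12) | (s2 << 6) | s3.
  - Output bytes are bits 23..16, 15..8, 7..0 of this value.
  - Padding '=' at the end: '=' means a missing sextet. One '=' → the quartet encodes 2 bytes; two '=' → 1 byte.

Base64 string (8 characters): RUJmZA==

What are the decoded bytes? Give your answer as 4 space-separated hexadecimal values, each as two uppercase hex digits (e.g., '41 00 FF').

Answer: 45 42 66 64

Derivation:
After char 0 ('R'=17): chars_in_quartet=1 acc=0x11 bytes_emitted=0
After char 1 ('U'=20): chars_in_quartet=2 acc=0x454 bytes_emitted=0
After char 2 ('J'=9): chars_in_quartet=3 acc=0x11509 bytes_emitted=0
After char 3 ('m'=38): chars_in_quartet=4 acc=0x454266 -> emit 45 42 66, reset; bytes_emitted=3
After char 4 ('Z'=25): chars_in_quartet=1 acc=0x19 bytes_emitted=3
After char 5 ('A'=0): chars_in_quartet=2 acc=0x640 bytes_emitted=3
Padding '==': partial quartet acc=0x640 -> emit 64; bytes_emitted=4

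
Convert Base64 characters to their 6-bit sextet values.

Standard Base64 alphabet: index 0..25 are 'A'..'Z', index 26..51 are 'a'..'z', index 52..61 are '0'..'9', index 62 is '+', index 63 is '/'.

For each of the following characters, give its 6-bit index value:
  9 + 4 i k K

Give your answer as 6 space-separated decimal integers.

'9': 0..9 range, 52 + ord('9') − ord('0') = 61
'+': index 62
'4': 0..9 range, 52 + ord('4') − ord('0') = 56
'i': a..z range, 26 + ord('i') − ord('a') = 34
'k': a..z range, 26 + ord('k') − ord('a') = 36
'K': A..Z range, ord('K') − ord('A') = 10

Answer: 61 62 56 34 36 10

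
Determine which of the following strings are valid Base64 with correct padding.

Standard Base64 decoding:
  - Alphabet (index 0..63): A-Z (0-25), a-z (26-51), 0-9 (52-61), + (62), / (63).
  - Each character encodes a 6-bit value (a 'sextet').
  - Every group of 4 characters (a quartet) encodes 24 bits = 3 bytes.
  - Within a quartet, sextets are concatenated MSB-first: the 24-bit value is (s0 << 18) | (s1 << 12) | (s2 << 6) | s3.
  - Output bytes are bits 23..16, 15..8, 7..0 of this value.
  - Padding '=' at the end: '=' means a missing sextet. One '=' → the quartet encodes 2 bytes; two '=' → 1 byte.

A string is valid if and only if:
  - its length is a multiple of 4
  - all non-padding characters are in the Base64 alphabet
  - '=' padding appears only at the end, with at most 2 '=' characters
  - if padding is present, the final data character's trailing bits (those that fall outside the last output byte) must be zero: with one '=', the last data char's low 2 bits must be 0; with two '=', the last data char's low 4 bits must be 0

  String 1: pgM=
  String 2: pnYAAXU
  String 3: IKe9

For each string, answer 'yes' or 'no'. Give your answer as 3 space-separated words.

String 1: 'pgM=' → valid
String 2: 'pnYAAXU' → invalid (len=7 not mult of 4)
String 3: 'IKe9' → valid

Answer: yes no yes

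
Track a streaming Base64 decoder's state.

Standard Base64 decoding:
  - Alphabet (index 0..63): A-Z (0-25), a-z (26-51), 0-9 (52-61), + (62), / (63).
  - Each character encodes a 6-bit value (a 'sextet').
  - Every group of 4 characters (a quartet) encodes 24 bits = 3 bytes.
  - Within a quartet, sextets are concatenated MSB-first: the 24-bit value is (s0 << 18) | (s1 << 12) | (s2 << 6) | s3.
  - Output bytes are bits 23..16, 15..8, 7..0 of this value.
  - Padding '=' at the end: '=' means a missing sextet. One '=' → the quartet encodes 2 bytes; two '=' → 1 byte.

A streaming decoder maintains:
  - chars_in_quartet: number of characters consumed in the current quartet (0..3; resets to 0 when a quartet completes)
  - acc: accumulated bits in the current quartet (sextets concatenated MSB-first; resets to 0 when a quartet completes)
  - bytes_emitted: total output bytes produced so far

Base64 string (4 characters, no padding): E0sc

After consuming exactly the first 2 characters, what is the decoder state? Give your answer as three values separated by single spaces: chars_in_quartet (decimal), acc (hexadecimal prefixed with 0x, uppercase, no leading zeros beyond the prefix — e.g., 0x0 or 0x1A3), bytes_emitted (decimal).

Answer: 2 0x134 0

Derivation:
After char 0 ('E'=4): chars_in_quartet=1 acc=0x4 bytes_emitted=0
After char 1 ('0'=52): chars_in_quartet=2 acc=0x134 bytes_emitted=0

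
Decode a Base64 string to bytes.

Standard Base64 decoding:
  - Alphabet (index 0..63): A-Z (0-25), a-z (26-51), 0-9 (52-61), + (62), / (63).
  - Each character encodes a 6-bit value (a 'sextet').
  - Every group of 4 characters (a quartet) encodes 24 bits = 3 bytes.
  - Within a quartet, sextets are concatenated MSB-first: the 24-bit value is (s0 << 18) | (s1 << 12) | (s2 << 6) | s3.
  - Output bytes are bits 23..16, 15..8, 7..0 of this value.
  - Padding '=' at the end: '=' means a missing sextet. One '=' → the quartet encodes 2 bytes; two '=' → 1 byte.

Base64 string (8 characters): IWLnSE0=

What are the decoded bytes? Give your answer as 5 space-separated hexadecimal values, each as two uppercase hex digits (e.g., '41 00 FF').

After char 0 ('I'=8): chars_in_quartet=1 acc=0x8 bytes_emitted=0
After char 1 ('W'=22): chars_in_quartet=2 acc=0x216 bytes_emitted=0
After char 2 ('L'=11): chars_in_quartet=3 acc=0x858B bytes_emitted=0
After char 3 ('n'=39): chars_in_quartet=4 acc=0x2162E7 -> emit 21 62 E7, reset; bytes_emitted=3
After char 4 ('S'=18): chars_in_quartet=1 acc=0x12 bytes_emitted=3
After char 5 ('E'=4): chars_in_quartet=2 acc=0x484 bytes_emitted=3
After char 6 ('0'=52): chars_in_quartet=3 acc=0x12134 bytes_emitted=3
Padding '=': partial quartet acc=0x12134 -> emit 48 4D; bytes_emitted=5

Answer: 21 62 E7 48 4D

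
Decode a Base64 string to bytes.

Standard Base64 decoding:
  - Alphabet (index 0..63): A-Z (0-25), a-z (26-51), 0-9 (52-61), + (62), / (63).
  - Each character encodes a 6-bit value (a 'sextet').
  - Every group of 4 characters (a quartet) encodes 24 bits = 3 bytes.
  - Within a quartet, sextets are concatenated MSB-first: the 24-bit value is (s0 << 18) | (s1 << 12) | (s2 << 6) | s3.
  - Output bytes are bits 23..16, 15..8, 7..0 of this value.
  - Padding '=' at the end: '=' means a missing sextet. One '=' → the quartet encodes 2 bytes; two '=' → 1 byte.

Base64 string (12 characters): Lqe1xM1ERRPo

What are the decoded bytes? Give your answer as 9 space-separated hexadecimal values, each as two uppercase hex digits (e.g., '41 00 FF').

After char 0 ('L'=11): chars_in_quartet=1 acc=0xB bytes_emitted=0
After char 1 ('q'=42): chars_in_quartet=2 acc=0x2EA bytes_emitted=0
After char 2 ('e'=30): chars_in_quartet=3 acc=0xBA9E bytes_emitted=0
After char 3 ('1'=53): chars_in_quartet=4 acc=0x2EA7B5 -> emit 2E A7 B5, reset; bytes_emitted=3
After char 4 ('x'=49): chars_in_quartet=1 acc=0x31 bytes_emitted=3
After char 5 ('M'=12): chars_in_quartet=2 acc=0xC4C bytes_emitted=3
After char 6 ('1'=53): chars_in_quartet=3 acc=0x31335 bytes_emitted=3
After char 7 ('E'=4): chars_in_quartet=4 acc=0xC4CD44 -> emit C4 CD 44, reset; bytes_emitted=6
After char 8 ('R'=17): chars_in_quartet=1 acc=0x11 bytes_emitted=6
After char 9 ('R'=17): chars_in_quartet=2 acc=0x451 bytes_emitted=6
After char 10 ('P'=15): chars_in_quartet=3 acc=0x1144F bytes_emitted=6
After char 11 ('o'=40): chars_in_quartet=4 acc=0x4513E8 -> emit 45 13 E8, reset; bytes_emitted=9

Answer: 2E A7 B5 C4 CD 44 45 13 E8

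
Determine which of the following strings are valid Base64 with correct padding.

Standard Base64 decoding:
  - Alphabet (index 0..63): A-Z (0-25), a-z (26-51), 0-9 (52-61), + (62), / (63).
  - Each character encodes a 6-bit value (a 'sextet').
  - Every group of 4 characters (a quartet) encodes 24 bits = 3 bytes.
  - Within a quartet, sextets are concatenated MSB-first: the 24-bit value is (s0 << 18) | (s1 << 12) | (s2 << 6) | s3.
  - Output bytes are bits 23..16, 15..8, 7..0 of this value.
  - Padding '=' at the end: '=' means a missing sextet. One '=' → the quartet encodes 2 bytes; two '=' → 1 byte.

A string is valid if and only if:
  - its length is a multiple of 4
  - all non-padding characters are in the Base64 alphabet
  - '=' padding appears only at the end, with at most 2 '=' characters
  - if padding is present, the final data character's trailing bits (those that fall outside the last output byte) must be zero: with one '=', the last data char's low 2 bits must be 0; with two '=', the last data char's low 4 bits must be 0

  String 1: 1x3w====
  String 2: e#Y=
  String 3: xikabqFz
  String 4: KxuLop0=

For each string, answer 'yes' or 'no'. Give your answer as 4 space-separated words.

String 1: '1x3w====' → invalid (4 pad chars (max 2))
String 2: 'e#Y=' → invalid (bad char(s): ['#'])
String 3: 'xikabqFz' → valid
String 4: 'KxuLop0=' → valid

Answer: no no yes yes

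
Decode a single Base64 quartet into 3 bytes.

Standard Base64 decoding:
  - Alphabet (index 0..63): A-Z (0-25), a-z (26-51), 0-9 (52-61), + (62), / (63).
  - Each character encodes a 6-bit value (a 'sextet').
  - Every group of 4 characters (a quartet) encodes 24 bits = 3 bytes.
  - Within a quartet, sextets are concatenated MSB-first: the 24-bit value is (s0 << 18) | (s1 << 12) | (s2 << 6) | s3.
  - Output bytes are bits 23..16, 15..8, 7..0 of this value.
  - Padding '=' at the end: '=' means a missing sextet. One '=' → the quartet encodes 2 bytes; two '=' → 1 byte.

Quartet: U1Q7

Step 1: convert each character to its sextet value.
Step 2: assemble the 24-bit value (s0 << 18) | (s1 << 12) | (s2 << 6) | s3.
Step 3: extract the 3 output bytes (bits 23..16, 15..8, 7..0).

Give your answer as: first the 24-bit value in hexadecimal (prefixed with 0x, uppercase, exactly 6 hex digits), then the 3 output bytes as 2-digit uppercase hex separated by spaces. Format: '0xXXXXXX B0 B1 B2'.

Sextets: U=20, 1=53, Q=16, 7=59
24-bit: (20<<18) | (53<<12) | (16<<6) | 59
      = 0x500000 | 0x035000 | 0x000400 | 0x00003B
      = 0x53543B
Bytes: (v>>16)&0xFF=53, (v>>8)&0xFF=54, v&0xFF=3B

Answer: 0x53543B 53 54 3B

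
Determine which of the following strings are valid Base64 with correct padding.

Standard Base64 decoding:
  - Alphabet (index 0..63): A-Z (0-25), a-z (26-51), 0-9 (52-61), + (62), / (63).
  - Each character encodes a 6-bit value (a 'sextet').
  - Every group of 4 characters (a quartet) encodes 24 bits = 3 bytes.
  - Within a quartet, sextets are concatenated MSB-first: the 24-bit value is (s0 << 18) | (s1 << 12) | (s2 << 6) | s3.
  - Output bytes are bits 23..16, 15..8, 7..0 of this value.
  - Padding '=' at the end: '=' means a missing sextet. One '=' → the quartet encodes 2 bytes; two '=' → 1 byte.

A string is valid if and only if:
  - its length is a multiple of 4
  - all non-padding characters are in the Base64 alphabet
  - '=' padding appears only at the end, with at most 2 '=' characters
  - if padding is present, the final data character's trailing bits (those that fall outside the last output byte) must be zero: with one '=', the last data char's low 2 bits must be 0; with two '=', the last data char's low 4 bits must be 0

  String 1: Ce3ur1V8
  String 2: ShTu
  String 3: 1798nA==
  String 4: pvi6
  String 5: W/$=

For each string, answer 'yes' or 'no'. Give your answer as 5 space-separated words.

Answer: yes yes yes yes no

Derivation:
String 1: 'Ce3ur1V8' → valid
String 2: 'ShTu' → valid
String 3: '1798nA==' → valid
String 4: 'pvi6' → valid
String 5: 'W/$=' → invalid (bad char(s): ['$'])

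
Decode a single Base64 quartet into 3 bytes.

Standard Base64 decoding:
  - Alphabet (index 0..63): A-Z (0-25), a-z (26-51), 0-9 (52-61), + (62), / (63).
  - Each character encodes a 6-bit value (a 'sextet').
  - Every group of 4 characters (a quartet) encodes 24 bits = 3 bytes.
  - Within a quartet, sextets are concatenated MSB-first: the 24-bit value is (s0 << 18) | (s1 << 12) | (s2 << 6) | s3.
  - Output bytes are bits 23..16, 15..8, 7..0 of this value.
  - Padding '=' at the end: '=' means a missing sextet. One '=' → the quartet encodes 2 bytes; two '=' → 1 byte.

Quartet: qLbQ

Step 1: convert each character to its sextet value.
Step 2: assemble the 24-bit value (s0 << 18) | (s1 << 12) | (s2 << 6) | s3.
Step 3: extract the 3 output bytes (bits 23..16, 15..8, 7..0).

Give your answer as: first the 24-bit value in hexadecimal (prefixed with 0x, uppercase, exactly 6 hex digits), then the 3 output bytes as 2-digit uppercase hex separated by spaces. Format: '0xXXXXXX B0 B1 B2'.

Sextets: q=42, L=11, b=27, Q=16
24-bit: (42<<18) | (11<<12) | (27<<6) | 16
      = 0xA80000 | 0x00B000 | 0x0006C0 | 0x000010
      = 0xA8B6D0
Bytes: (v>>16)&0xFF=A8, (v>>8)&0xFF=B6, v&0xFF=D0

Answer: 0xA8B6D0 A8 B6 D0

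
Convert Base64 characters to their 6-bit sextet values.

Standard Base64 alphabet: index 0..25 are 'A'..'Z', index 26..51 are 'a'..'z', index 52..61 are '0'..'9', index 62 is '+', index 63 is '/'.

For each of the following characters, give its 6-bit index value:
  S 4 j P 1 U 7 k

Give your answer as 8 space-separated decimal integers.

Answer: 18 56 35 15 53 20 59 36

Derivation:
'S': A..Z range, ord('S') − ord('A') = 18
'4': 0..9 range, 52 + ord('4') − ord('0') = 56
'j': a..z range, 26 + ord('j') − ord('a') = 35
'P': A..Z range, ord('P') − ord('A') = 15
'1': 0..9 range, 52 + ord('1') − ord('0') = 53
'U': A..Z range, ord('U') − ord('A') = 20
'7': 0..9 range, 52 + ord('7') − ord('0') = 59
'k': a..z range, 26 + ord('k') − ord('a') = 36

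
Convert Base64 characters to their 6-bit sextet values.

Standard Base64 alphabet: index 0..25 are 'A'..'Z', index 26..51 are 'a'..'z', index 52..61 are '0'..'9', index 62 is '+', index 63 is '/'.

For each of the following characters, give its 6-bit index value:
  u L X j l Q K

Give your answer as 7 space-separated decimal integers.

Answer: 46 11 23 35 37 16 10

Derivation:
'u': a..z range, 26 + ord('u') − ord('a') = 46
'L': A..Z range, ord('L') − ord('A') = 11
'X': A..Z range, ord('X') − ord('A') = 23
'j': a..z range, 26 + ord('j') − ord('a') = 35
'l': a..z range, 26 + ord('l') − ord('a') = 37
'Q': A..Z range, ord('Q') − ord('A') = 16
'K': A..Z range, ord('K') − ord('A') = 10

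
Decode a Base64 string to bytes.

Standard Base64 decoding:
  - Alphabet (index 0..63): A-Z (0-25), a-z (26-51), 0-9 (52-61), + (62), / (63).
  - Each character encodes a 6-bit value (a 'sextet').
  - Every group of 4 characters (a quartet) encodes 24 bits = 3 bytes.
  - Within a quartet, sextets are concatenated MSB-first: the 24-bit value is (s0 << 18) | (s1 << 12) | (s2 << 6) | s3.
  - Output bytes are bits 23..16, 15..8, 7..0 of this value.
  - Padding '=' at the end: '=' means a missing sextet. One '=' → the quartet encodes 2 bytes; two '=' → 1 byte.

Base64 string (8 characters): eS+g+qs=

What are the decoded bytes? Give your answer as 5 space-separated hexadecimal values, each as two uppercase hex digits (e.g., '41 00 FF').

After char 0 ('e'=30): chars_in_quartet=1 acc=0x1E bytes_emitted=0
After char 1 ('S'=18): chars_in_quartet=2 acc=0x792 bytes_emitted=0
After char 2 ('+'=62): chars_in_quartet=3 acc=0x1E4BE bytes_emitted=0
After char 3 ('g'=32): chars_in_quartet=4 acc=0x792FA0 -> emit 79 2F A0, reset; bytes_emitted=3
After char 4 ('+'=62): chars_in_quartet=1 acc=0x3E bytes_emitted=3
After char 5 ('q'=42): chars_in_quartet=2 acc=0xFAA bytes_emitted=3
After char 6 ('s'=44): chars_in_quartet=3 acc=0x3EAAC bytes_emitted=3
Padding '=': partial quartet acc=0x3EAAC -> emit FA AB; bytes_emitted=5

Answer: 79 2F A0 FA AB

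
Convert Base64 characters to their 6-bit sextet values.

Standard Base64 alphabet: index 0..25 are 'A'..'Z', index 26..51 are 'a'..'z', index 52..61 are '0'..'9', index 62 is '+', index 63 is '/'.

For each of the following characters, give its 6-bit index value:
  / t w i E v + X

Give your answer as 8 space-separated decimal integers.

Answer: 63 45 48 34 4 47 62 23

Derivation:
'/': index 63
't': a..z range, 26 + ord('t') − ord('a') = 45
'w': a..z range, 26 + ord('w') − ord('a') = 48
'i': a..z range, 26 + ord('i') − ord('a') = 34
'E': A..Z range, ord('E') − ord('A') = 4
'v': a..z range, 26 + ord('v') − ord('a') = 47
'+': index 62
'X': A..Z range, ord('X') − ord('A') = 23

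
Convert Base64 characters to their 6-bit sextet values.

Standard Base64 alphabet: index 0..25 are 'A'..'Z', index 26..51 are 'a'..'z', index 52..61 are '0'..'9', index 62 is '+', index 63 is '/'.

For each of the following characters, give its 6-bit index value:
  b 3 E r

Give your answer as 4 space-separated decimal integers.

Answer: 27 55 4 43

Derivation:
'b': a..z range, 26 + ord('b') − ord('a') = 27
'3': 0..9 range, 52 + ord('3') − ord('0') = 55
'E': A..Z range, ord('E') − ord('A') = 4
'r': a..z range, 26 + ord('r') − ord('a') = 43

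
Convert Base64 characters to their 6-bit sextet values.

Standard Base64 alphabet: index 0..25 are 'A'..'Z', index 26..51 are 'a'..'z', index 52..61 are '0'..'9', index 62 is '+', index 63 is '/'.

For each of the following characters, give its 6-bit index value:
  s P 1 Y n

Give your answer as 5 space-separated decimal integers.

's': a..z range, 26 + ord('s') − ord('a') = 44
'P': A..Z range, ord('P') − ord('A') = 15
'1': 0..9 range, 52 + ord('1') − ord('0') = 53
'Y': A..Z range, ord('Y') − ord('A') = 24
'n': a..z range, 26 + ord('n') − ord('a') = 39

Answer: 44 15 53 24 39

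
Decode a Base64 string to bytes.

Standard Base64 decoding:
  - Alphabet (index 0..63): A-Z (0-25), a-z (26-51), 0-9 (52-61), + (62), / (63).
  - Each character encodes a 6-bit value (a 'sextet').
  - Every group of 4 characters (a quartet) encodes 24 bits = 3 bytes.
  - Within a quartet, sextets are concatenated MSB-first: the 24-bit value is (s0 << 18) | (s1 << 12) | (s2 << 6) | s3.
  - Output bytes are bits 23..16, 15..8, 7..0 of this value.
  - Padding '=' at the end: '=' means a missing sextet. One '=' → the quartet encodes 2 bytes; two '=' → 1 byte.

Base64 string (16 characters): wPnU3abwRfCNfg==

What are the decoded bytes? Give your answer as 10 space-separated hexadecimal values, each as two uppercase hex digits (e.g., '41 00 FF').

Answer: C0 F9 D4 DD A6 F0 45 F0 8D 7E

Derivation:
After char 0 ('w'=48): chars_in_quartet=1 acc=0x30 bytes_emitted=0
After char 1 ('P'=15): chars_in_quartet=2 acc=0xC0F bytes_emitted=0
After char 2 ('n'=39): chars_in_quartet=3 acc=0x303E7 bytes_emitted=0
After char 3 ('U'=20): chars_in_quartet=4 acc=0xC0F9D4 -> emit C0 F9 D4, reset; bytes_emitted=3
After char 4 ('3'=55): chars_in_quartet=1 acc=0x37 bytes_emitted=3
After char 5 ('a'=26): chars_in_quartet=2 acc=0xDDA bytes_emitted=3
After char 6 ('b'=27): chars_in_quartet=3 acc=0x3769B bytes_emitted=3
After char 7 ('w'=48): chars_in_quartet=4 acc=0xDDA6F0 -> emit DD A6 F0, reset; bytes_emitted=6
After char 8 ('R'=17): chars_in_quartet=1 acc=0x11 bytes_emitted=6
After char 9 ('f'=31): chars_in_quartet=2 acc=0x45F bytes_emitted=6
After char 10 ('C'=2): chars_in_quartet=3 acc=0x117C2 bytes_emitted=6
After char 11 ('N'=13): chars_in_quartet=4 acc=0x45F08D -> emit 45 F0 8D, reset; bytes_emitted=9
After char 12 ('f'=31): chars_in_quartet=1 acc=0x1F bytes_emitted=9
After char 13 ('g'=32): chars_in_quartet=2 acc=0x7E0 bytes_emitted=9
Padding '==': partial quartet acc=0x7E0 -> emit 7E; bytes_emitted=10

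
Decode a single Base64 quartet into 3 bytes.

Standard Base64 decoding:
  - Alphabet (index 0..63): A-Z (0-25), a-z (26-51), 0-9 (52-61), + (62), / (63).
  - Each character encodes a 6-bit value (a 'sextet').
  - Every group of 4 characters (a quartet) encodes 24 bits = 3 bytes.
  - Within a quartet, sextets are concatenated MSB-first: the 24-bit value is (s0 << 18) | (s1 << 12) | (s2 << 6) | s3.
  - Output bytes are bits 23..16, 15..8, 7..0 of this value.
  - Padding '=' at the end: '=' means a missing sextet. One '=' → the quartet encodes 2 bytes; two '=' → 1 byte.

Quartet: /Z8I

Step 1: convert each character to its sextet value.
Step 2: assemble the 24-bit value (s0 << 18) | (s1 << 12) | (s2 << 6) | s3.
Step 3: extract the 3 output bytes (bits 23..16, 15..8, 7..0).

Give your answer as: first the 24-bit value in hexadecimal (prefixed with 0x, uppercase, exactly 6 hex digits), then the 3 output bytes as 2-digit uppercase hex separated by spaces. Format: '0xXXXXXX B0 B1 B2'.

Answer: 0xFD9F08 FD 9F 08

Derivation:
Sextets: /=63, Z=25, 8=60, I=8
24-bit: (63<<18) | (25<<12) | (60<<6) | 8
      = 0xFC0000 | 0x019000 | 0x000F00 | 0x000008
      = 0xFD9F08
Bytes: (v>>16)&0xFF=FD, (v>>8)&0xFF=9F, v&0xFF=08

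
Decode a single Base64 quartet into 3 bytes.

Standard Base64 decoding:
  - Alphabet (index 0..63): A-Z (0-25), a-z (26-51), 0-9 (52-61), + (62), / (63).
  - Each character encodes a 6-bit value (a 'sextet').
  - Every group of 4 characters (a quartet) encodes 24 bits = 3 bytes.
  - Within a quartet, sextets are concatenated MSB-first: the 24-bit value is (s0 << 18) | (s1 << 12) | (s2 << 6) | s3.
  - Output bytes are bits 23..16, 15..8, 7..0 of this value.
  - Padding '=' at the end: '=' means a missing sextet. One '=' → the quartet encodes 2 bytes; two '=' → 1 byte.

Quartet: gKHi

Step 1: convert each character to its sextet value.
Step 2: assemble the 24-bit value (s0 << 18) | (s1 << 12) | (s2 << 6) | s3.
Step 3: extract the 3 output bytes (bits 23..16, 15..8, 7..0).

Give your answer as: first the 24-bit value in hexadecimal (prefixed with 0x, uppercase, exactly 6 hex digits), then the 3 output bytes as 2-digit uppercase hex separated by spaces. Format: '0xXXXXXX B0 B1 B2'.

Sextets: g=32, K=10, H=7, i=34
24-bit: (32<<18) | (10<<12) | (7<<6) | 34
      = 0x800000 | 0x00A000 | 0x0001C0 | 0x000022
      = 0x80A1E2
Bytes: (v>>16)&0xFF=80, (v>>8)&0xFF=A1, v&0xFF=E2

Answer: 0x80A1E2 80 A1 E2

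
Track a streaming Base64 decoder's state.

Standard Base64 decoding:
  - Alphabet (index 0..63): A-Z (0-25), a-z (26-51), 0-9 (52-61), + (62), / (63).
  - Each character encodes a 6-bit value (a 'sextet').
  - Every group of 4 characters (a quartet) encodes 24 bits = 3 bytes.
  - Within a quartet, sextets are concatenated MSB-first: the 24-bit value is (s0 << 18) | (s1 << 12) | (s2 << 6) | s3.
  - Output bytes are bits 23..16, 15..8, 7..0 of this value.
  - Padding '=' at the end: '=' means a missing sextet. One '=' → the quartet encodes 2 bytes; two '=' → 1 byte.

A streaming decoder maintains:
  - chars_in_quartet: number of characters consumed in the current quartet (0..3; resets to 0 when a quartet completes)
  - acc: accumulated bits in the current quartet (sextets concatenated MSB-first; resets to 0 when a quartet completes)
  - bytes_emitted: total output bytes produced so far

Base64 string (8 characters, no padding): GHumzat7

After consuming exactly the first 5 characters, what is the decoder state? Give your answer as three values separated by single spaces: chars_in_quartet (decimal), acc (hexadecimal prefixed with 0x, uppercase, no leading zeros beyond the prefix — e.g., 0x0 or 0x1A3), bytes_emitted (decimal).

Answer: 1 0x33 3

Derivation:
After char 0 ('G'=6): chars_in_quartet=1 acc=0x6 bytes_emitted=0
After char 1 ('H'=7): chars_in_quartet=2 acc=0x187 bytes_emitted=0
After char 2 ('u'=46): chars_in_quartet=3 acc=0x61EE bytes_emitted=0
After char 3 ('m'=38): chars_in_quartet=4 acc=0x187BA6 -> emit 18 7B A6, reset; bytes_emitted=3
After char 4 ('z'=51): chars_in_quartet=1 acc=0x33 bytes_emitted=3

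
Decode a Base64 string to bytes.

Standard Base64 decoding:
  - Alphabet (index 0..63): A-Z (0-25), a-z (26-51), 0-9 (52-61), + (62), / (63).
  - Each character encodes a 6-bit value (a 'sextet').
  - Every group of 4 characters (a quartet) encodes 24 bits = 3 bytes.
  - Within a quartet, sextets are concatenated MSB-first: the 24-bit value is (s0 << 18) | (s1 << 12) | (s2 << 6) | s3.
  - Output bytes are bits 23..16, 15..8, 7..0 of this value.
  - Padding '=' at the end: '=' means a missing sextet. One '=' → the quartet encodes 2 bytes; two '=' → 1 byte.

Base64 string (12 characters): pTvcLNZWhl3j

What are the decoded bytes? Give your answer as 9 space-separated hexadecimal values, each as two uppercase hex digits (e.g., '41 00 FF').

Answer: A5 3B DC 2C D6 56 86 5D E3

Derivation:
After char 0 ('p'=41): chars_in_quartet=1 acc=0x29 bytes_emitted=0
After char 1 ('T'=19): chars_in_quartet=2 acc=0xA53 bytes_emitted=0
After char 2 ('v'=47): chars_in_quartet=3 acc=0x294EF bytes_emitted=0
After char 3 ('c'=28): chars_in_quartet=4 acc=0xA53BDC -> emit A5 3B DC, reset; bytes_emitted=3
After char 4 ('L'=11): chars_in_quartet=1 acc=0xB bytes_emitted=3
After char 5 ('N'=13): chars_in_quartet=2 acc=0x2CD bytes_emitted=3
After char 6 ('Z'=25): chars_in_quartet=3 acc=0xB359 bytes_emitted=3
After char 7 ('W'=22): chars_in_quartet=4 acc=0x2CD656 -> emit 2C D6 56, reset; bytes_emitted=6
After char 8 ('h'=33): chars_in_quartet=1 acc=0x21 bytes_emitted=6
After char 9 ('l'=37): chars_in_quartet=2 acc=0x865 bytes_emitted=6
After char 10 ('3'=55): chars_in_quartet=3 acc=0x21977 bytes_emitted=6
After char 11 ('j'=35): chars_in_quartet=4 acc=0x865DE3 -> emit 86 5D E3, reset; bytes_emitted=9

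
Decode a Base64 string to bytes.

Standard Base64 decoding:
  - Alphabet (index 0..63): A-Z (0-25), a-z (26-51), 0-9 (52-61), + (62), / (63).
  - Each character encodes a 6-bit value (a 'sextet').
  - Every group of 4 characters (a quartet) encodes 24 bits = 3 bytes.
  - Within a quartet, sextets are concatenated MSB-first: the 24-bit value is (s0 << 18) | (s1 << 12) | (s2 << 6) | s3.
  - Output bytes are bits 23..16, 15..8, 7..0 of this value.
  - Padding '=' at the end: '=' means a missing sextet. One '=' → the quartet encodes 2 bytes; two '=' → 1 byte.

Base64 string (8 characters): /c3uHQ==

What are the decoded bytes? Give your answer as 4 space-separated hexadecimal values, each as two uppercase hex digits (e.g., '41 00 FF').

Answer: FD CD EE 1D

Derivation:
After char 0 ('/'=63): chars_in_quartet=1 acc=0x3F bytes_emitted=0
After char 1 ('c'=28): chars_in_quartet=2 acc=0xFDC bytes_emitted=0
After char 2 ('3'=55): chars_in_quartet=3 acc=0x3F737 bytes_emitted=0
After char 3 ('u'=46): chars_in_quartet=4 acc=0xFDCDEE -> emit FD CD EE, reset; bytes_emitted=3
After char 4 ('H'=7): chars_in_quartet=1 acc=0x7 bytes_emitted=3
After char 5 ('Q'=16): chars_in_quartet=2 acc=0x1D0 bytes_emitted=3
Padding '==': partial quartet acc=0x1D0 -> emit 1D; bytes_emitted=4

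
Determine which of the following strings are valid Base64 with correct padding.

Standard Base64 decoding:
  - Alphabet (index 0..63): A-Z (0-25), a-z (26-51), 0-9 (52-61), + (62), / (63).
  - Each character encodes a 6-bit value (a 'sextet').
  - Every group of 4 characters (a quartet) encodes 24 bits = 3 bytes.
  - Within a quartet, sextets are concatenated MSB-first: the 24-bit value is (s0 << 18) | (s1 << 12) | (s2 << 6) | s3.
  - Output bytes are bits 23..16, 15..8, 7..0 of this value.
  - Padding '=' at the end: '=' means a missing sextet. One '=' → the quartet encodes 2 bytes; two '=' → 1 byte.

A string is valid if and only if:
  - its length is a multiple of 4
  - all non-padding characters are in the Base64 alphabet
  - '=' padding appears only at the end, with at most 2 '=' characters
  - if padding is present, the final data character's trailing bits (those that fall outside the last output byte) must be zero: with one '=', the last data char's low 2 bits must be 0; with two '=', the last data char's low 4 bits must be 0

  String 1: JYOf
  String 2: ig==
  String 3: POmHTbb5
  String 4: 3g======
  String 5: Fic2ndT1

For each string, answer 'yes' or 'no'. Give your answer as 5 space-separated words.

Answer: yes yes yes no yes

Derivation:
String 1: 'JYOf' → valid
String 2: 'ig==' → valid
String 3: 'POmHTbb5' → valid
String 4: '3g======' → invalid (6 pad chars (max 2))
String 5: 'Fic2ndT1' → valid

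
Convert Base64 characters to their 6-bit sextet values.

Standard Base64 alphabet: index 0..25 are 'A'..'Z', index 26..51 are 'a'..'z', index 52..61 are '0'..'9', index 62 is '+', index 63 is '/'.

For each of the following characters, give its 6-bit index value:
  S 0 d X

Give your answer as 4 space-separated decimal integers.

'S': A..Z range, ord('S') − ord('A') = 18
'0': 0..9 range, 52 + ord('0') − ord('0') = 52
'd': a..z range, 26 + ord('d') − ord('a') = 29
'X': A..Z range, ord('X') − ord('A') = 23

Answer: 18 52 29 23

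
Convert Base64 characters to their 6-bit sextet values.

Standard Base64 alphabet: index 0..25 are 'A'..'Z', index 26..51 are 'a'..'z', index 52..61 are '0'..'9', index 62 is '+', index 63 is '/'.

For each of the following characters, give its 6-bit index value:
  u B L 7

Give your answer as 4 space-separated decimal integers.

Answer: 46 1 11 59

Derivation:
'u': a..z range, 26 + ord('u') − ord('a') = 46
'B': A..Z range, ord('B') − ord('A') = 1
'L': A..Z range, ord('L') − ord('A') = 11
'7': 0..9 range, 52 + ord('7') − ord('0') = 59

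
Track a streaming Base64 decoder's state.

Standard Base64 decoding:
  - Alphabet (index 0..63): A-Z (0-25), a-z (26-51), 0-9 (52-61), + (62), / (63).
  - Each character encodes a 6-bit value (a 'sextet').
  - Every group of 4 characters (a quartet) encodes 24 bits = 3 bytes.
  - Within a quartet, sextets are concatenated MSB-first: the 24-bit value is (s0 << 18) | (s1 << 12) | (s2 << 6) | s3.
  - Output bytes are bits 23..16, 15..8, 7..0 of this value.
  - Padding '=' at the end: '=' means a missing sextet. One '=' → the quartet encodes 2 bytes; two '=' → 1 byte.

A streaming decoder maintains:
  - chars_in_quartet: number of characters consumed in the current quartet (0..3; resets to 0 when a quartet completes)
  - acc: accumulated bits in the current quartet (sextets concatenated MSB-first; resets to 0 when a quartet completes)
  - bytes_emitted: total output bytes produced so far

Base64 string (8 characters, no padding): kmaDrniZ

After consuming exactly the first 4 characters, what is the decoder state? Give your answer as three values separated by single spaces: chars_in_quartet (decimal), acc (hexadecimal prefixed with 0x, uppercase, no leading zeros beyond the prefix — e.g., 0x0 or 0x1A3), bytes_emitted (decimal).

Answer: 0 0x0 3

Derivation:
After char 0 ('k'=36): chars_in_quartet=1 acc=0x24 bytes_emitted=0
After char 1 ('m'=38): chars_in_quartet=2 acc=0x926 bytes_emitted=0
After char 2 ('a'=26): chars_in_quartet=3 acc=0x2499A bytes_emitted=0
After char 3 ('D'=3): chars_in_quartet=4 acc=0x926683 -> emit 92 66 83, reset; bytes_emitted=3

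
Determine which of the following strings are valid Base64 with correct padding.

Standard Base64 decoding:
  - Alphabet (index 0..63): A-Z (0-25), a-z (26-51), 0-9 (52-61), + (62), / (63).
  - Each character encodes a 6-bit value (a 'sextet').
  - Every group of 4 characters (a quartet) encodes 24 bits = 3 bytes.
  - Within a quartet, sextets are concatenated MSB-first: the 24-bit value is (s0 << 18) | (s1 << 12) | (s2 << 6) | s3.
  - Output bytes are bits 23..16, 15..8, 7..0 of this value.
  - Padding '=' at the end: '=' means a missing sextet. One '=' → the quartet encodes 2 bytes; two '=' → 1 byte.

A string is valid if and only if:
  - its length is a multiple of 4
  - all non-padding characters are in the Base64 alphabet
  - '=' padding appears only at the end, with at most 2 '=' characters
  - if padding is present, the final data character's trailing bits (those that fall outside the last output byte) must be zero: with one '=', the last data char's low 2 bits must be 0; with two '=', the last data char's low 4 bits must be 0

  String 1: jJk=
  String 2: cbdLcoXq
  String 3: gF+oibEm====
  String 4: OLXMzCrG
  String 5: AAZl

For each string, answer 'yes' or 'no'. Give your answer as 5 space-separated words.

Answer: yes yes no yes yes

Derivation:
String 1: 'jJk=' → valid
String 2: 'cbdLcoXq' → valid
String 3: 'gF+oibEm====' → invalid (4 pad chars (max 2))
String 4: 'OLXMzCrG' → valid
String 5: 'AAZl' → valid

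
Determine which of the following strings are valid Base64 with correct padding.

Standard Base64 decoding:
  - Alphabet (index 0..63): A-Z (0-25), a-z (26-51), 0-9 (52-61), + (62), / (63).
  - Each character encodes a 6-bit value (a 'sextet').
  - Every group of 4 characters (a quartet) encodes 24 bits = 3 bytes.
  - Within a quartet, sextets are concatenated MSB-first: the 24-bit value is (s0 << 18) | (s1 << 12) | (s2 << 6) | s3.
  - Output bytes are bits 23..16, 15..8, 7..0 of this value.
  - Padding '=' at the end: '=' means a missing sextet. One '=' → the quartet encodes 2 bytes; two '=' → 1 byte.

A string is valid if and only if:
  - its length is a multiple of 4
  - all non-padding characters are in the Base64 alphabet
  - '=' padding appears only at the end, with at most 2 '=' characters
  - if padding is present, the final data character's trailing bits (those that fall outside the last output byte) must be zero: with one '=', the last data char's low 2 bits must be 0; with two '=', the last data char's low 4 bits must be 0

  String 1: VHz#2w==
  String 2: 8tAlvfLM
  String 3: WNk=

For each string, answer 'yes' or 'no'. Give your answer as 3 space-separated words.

String 1: 'VHz#2w==' → invalid (bad char(s): ['#'])
String 2: '8tAlvfLM' → valid
String 3: 'WNk=' → valid

Answer: no yes yes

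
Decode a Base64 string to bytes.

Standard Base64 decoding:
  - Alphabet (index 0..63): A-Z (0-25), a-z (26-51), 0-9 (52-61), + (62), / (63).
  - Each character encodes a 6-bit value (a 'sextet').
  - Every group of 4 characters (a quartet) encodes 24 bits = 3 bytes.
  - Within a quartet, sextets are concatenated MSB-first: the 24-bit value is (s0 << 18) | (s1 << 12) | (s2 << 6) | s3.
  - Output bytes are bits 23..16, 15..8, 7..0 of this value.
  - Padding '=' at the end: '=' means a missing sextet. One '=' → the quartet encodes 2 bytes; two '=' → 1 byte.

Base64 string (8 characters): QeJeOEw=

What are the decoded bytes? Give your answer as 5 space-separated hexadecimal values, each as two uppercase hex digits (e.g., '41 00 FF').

After char 0 ('Q'=16): chars_in_quartet=1 acc=0x10 bytes_emitted=0
After char 1 ('e'=30): chars_in_quartet=2 acc=0x41E bytes_emitted=0
After char 2 ('J'=9): chars_in_quartet=3 acc=0x10789 bytes_emitted=0
After char 3 ('e'=30): chars_in_quartet=4 acc=0x41E25E -> emit 41 E2 5E, reset; bytes_emitted=3
After char 4 ('O'=14): chars_in_quartet=1 acc=0xE bytes_emitted=3
After char 5 ('E'=4): chars_in_quartet=2 acc=0x384 bytes_emitted=3
After char 6 ('w'=48): chars_in_quartet=3 acc=0xE130 bytes_emitted=3
Padding '=': partial quartet acc=0xE130 -> emit 38 4C; bytes_emitted=5

Answer: 41 E2 5E 38 4C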